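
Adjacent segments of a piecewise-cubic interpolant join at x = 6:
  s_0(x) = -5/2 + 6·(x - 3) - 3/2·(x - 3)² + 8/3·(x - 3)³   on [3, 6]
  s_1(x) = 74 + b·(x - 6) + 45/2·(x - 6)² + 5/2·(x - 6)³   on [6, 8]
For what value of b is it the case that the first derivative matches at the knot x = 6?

s_0'(x) = 6 - 3·(x - 3) + 8·(x - 3)², so s_0'(6) = 69. On the right, s_1'(6) = b, so b = 69.

69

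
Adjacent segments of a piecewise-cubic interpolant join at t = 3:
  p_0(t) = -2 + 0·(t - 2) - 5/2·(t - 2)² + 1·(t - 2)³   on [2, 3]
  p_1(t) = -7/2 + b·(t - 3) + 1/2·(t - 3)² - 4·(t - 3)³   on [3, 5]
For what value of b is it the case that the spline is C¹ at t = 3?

p_0'(t) = 0 - 5·(t - 2) + 3·(t - 2)², so p_0'(3) = -2. On the right, p_1'(3) = b, so b = -2.

-2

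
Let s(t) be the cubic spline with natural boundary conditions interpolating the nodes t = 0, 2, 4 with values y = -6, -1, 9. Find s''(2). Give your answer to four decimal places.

1.8750

Let M_i = s''(x_i). Step sizes h_i = 2, 2; slopes of the chords Δ_i = (y_(i+1) - y_i)/h_i = 5/2, 5.
  2·M_0 + 8·M_1 + 2·M_2 = 6(Δ_1 - Δ_0) = 15
Natural end conditions: M_0 = M_2 = 0.
Hence M_0 = 0, M_1 = 15/8, M_2 = 0.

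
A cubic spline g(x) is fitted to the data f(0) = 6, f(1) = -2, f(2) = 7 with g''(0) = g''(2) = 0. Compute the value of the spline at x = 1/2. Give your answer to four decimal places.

0.4063

Put M_i = g'' at the i-th knot. Here h = (1, 1) and Δ = (-8, 9), so the interior equations h_(i-1)·M_(i-1) + 2(h_(i-1)+h_i)·M_i + h_i·M_(i+1) = 6(Δ_i − Δ_(i-1)) read
  1·M_0 + 4·M_1 + 1·M_2 = 6(Δ_1 - Δ_0) = 102
Natural end conditions: M_0 = M_2 = 0.
Solving: M_0 = 0, M_1 = 51/2, M_2 = 0.
On [0, 1], g(x) = 6 - 49/4·x + 0·x² + 17/4·x³.
With x = 1/2: g(1/2) = 13/32.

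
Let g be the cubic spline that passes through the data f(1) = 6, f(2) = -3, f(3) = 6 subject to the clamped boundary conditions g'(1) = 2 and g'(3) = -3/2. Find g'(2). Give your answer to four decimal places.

With m_i denoting the second derivative at x_i, h_i = 1, 1, and Δ_i = (y_(i+1) − y_i)/h_i = -9, 9:
  1·m_0 + 4·m_1 + 1·m_2 = 6(Δ_1 - Δ_0) = 108
Clamped end conditions give two more equations: 2h_0·m_0 + h_0·m_1 = 6(Δ_0 - g'(1)) = -66 and h_1·m_1 + 2h_1·m_2 = 6(g'(3) - Δ_1) = -63.
Hence m_0 = -247/4, m_1 = 115/2, m_2 = -241/4.
On [2, 3], g'(t) = b_1 + 2c_1·(t - 2) + 3d_1·(t - 2)² with b_1 = Δ_1 - h_1(2m_1 + m_2)/6 = -1/8, c_1 = m_1/2 = 115/4, d_1 = (m_2 - m_1)/(6h_1) = -157/8. So g'(2) = -1/8.

-0.1250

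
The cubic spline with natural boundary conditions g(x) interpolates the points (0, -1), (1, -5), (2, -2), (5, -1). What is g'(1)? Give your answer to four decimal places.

With M_i denoting the second derivative at x_i, h_i = 1, 1, 3, and Δ_i = (y_(i+1) − y_i)/h_i = -4, 3, 1/3:
  1·M_0 + 4·M_1 + 1·M_2 = 6(Δ_1 - Δ_0) = 42
  1·M_1 + 8·M_2 + 3·M_3 = 6(Δ_2 - Δ_1) = -16
Natural end conditions: M_0 = M_3 = 0.
Solving the tridiagonal system: M_0 = 0, M_1 = 352/31, M_2 = -106/31, M_3 = 0.
On [1, 2], g'(x) = b_1 + 2c_1·(x - 1) + 3d_1·(x - 1)² with b_1 = Δ_1 - h_1(2M_1 + M_2)/6 = -20/93, c_1 = M_1/2 = 176/31, d_1 = (M_2 - M_1)/(6h_1) = -229/93. So g'(1) = -20/93.

-0.2151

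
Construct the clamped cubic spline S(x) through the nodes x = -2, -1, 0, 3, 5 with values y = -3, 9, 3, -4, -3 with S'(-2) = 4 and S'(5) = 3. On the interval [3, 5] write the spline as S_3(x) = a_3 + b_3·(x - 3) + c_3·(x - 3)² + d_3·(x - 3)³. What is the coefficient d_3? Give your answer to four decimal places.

0.5315

Let M_i = S''(x_i). Step sizes h_i = 1, 1, 3, 2; slopes of the chords Δ_i = (y_(i+1) - y_i)/h_i = 12, -6, -7/3, 1/2.
  1·M_0 + 4·M_1 + 1·M_2 = 6(Δ_1 - Δ_0) = -108
  1·M_1 + 8·M_2 + 3·M_3 = 6(Δ_2 - Δ_1) = 22
  3·M_2 + 10·M_3 + 2·M_4 = 6(Δ_3 - Δ_2) = 17
Clamped end conditions give two more equations: 2h_0·M_0 + h_0·M_1 = 6(Δ_0 - S'(-2)) = 48 and h_3·M_3 + 2h_3·M_4 = 6(S'(5) - Δ_3) = 15.
Solving: M_0 = 12425/282, M_1 = -5657/141, M_2 = 2375/282, M_3 = -247/141, M_4 = 2609/564.
On [3, 5], with S_3(x) = a_3 + b_3·(x - 3) + c_3·(x - 3)² + d_3·(x - 3)³: c_3 = M_3/2 = -247/282, d_3 = (M_4 - M_3)/(6h_3) = 1199/2256, b_3 = Δ_3 - h_3(2M_3 + M_4)/6 = 71/564.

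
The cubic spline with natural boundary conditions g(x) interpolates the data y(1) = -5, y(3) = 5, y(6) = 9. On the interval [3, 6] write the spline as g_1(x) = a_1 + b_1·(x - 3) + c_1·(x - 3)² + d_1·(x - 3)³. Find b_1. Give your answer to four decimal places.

3.5333

Put m_i = g'' at the i-th knot. Here h = (2, 3) and Δ = (5, 4/3), so the interior equations h_(i-1)·m_(i-1) + 2(h_(i-1)+h_i)·m_i + h_i·m_(i+1) = 6(Δ_i − Δ_(i-1)) read
  2·m_0 + 10·m_1 + 3·m_2 = 6(Δ_1 - Δ_0) = -22
Natural end conditions: m_0 = m_2 = 0.
Solving the tridiagonal system: m_0 = 0, m_1 = -11/5, m_2 = 0.
On [3, 6], with g_1(x) = a_1 + b_1·(x - 3) + c_1·(x - 3)² + d_1·(x - 3)³: c_1 = m_1/2 = -11/10, d_1 = (m_2 - m_1)/(6h_1) = 11/90, b_1 = Δ_1 - h_1(2m_1 + m_2)/6 = 53/15.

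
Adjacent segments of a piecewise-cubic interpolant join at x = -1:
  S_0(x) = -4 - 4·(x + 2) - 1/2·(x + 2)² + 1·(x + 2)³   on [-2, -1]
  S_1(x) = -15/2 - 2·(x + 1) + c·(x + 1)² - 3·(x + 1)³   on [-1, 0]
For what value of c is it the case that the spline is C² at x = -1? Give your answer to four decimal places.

S_0''(x) = -1 + 6·(x + 2), so S_0''(-1) = 5. On the right, S_1''(-1) = 2c, so c = 5/2.

2.5000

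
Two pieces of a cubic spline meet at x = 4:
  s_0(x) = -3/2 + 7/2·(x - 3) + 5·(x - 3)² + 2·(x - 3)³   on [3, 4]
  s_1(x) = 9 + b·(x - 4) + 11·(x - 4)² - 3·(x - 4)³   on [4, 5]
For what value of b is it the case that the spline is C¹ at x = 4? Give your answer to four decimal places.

s_0'(x) = 7/2 + 10·(x - 3) + 6·(x - 3)², so s_0'(4) = 39/2. On the right, s_1'(4) = b, so b = 39/2.

19.5000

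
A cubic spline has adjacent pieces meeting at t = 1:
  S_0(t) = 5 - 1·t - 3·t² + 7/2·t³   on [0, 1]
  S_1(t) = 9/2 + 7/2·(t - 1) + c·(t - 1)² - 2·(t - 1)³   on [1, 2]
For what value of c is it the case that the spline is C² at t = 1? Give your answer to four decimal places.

7.5000

S_0''(t) = -6 + 21·t, so S_0''(1) = 15. On the right, S_1''(1) = 2c, so c = 15/2.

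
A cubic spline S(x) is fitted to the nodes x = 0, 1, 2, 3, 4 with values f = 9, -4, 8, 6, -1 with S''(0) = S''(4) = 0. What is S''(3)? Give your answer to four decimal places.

Let M_i = S''(x_i). Step sizes h_i = 1, 1, 1, 1; slopes of the chords Δ_i = (y_(i+1) - y_i)/h_i = -13, 12, -2, -7.
  1·M_0 + 4·M_1 + 1·M_2 = 6(Δ_1 - Δ_0) = 150
  1·M_1 + 4·M_2 + 1·M_3 = 6(Δ_2 - Δ_1) = -84
  1·M_2 + 4·M_3 + 1·M_4 = 6(Δ_3 - Δ_2) = -30
Natural end conditions: M_0 = M_4 = 0.
Solving: M_0 = 0, M_1 = 639/14, M_2 = -228/7, M_3 = 9/14, M_4 = 0.

0.6429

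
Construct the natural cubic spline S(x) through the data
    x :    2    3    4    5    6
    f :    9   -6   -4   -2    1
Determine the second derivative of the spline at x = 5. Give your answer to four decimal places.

3.4286

With M_i denoting the second derivative at x_i, h_i = 1, 1, 1, 1, and Δ_i = (y_(i+1) − y_i)/h_i = -15, 2, 2, 3:
  1·M_0 + 4·M_1 + 1·M_2 = 6(Δ_1 - Δ_0) = 102
  1·M_1 + 4·M_2 + 1·M_3 = 6(Δ_2 - Δ_1) = 0
  1·M_2 + 4·M_3 + 1·M_4 = 6(Δ_3 - Δ_2) = 6
Natural end conditions: M_0 = M_4 = 0.
Forward elimination and back-substitution give M_0 = 0, M_1 = 192/7, M_2 = -54/7, M_3 = 24/7, M_4 = 0.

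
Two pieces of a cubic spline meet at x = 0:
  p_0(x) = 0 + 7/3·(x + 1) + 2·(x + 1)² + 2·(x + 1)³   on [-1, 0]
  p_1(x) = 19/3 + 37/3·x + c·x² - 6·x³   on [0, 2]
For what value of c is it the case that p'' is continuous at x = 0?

8

p_0''(x) = 4 + 12·(x + 1), so p_0''(0) = 16. On the right, p_1''(0) = 2c, so c = 8.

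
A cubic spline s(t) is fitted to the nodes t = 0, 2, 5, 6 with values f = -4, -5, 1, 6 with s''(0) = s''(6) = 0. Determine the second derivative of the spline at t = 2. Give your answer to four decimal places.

Write m_i for s''(x_i). With h_i = 2, 3, 1 and divided differences Δ_i = -1/2, 2, 5, the continuity of s' gives the tridiagonal system
  2·m_0 + 10·m_1 + 3·m_2 = 6(Δ_1 - Δ_0) = 15
  3·m_1 + 8·m_2 + 1·m_3 = 6(Δ_2 - Δ_1) = 18
Natural end conditions: m_0 = m_3 = 0.
Forward elimination and back-substitution give m_0 = 0, m_1 = 66/71, m_2 = 135/71, m_3 = 0.

0.9296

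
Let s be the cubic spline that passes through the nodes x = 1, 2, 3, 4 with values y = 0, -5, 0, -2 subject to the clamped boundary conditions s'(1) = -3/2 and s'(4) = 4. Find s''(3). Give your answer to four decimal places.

Put M_i = s'' at the i-th knot. Here h = (1, 1, 1) and Δ = (-5, 5, -2), so the interior equations h_(i-1)·M_(i-1) + 2(h_(i-1)+h_i)·M_i + h_i·M_(i+1) = 6(Δ_i − Δ_(i-1)) read
  1·M_0 + 4·M_1 + 1·M_2 = 6(Δ_1 - Δ_0) = 60
  1·M_1 + 4·M_2 + 1·M_3 = 6(Δ_2 - Δ_1) = -42
Clamped end conditions give two more equations: 2h_0·M_0 + h_0·M_1 = 6(Δ_0 - s'(1)) = -21 and h_2·M_2 + 2h_2·M_3 = 6(s'(4) - Δ_2) = 36.
Forward elimination and back-substitution give M_0 = -362/15, M_1 = 409/15, M_2 = -374/15, M_3 = 457/15.

-24.9333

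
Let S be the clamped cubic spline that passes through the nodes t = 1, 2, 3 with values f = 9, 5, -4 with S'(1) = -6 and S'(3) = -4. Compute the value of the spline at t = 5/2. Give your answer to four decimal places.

With M_i denoting the second derivative at x_i, h_i = 1, 1, and Δ_i = (y_(i+1) − y_i)/h_i = -4, -9:
  1·M_0 + 4·M_1 + 1·M_2 = 6(Δ_1 - Δ_0) = -30
Clamped end conditions give two more equations: 2h_0·M_0 + h_0·M_1 = 6(Δ_0 - S'(1)) = 12 and h_1·M_1 + 2h_1·M_2 = 6(S'(3) - Δ_1) = 30.
Hence M_0 = 29/2, M_1 = -17, M_2 = 47/2.
On [2, 3], S(t) = 5 - 29/4·(t - 2) - 17/2·(t - 2)² + 27/4·(t - 2)³.
With (t - 2) = 1/2: S(5/2) = 3/32.

0.0938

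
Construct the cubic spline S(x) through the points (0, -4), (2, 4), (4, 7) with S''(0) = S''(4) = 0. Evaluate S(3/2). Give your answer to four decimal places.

Write M_i for S''(x_i). With h_i = 2, 2 and divided differences Δ_i = 4, 3/2, the continuity of S' gives the tridiagonal system
  2·M_0 + 8·M_1 + 2·M_2 = 6(Δ_1 - Δ_0) = -15
Natural end conditions: M_0 = M_2 = 0.
Hence M_0 = 0, M_1 = -15/8, M_2 = 0.
On [0, 2], S(x) = -4 + 37/8·x + 0·x² - 5/32·x³.
With x = 3/2: S(3/2) = 617/256.

2.4102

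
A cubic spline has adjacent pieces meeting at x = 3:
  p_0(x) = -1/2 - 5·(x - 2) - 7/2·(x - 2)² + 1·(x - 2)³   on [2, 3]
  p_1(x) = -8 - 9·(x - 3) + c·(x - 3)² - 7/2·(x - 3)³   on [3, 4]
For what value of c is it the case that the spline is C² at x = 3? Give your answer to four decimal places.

p_0''(x) = -7 + 6·(x - 2), so p_0''(3) = -1. On the right, p_1''(3) = 2c, so c = -1/2.

-0.5000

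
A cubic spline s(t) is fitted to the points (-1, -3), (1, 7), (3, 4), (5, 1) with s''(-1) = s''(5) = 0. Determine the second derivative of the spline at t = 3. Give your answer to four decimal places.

1.3000

Let M_i = s''(x_i). Step sizes h_i = 2, 2, 2; slopes of the chords Δ_i = (y_(i+1) - y_i)/h_i = 5, -3/2, -3/2.
  2·M_0 + 8·M_1 + 2·M_2 = 6(Δ_1 - Δ_0) = -39
  2·M_1 + 8·M_2 + 2·M_3 = 6(Δ_2 - Δ_1) = 0
Natural end conditions: M_0 = M_3 = 0.
Solving the tridiagonal system: M_0 = 0, M_1 = -26/5, M_2 = 13/10, M_3 = 0.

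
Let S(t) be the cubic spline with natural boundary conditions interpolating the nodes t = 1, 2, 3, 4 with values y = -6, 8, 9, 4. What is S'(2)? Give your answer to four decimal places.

Put M_i = S'' at the i-th knot. Here h = (1, 1, 1) and Δ = (14, 1, -5), so the interior equations h_(i-1)·M_(i-1) + 2(h_(i-1)+h_i)·M_i + h_i·M_(i+1) = 6(Δ_i − Δ_(i-1)) read
  1·M_0 + 4·M_1 + 1·M_2 = 6(Δ_1 - Δ_0) = -78
  1·M_1 + 4·M_2 + 1·M_3 = 6(Δ_2 - Δ_1) = -36
Natural end conditions: M_0 = M_3 = 0.
Solving: M_0 = 0, M_1 = -92/5, M_2 = -22/5, M_3 = 0.
On [2, 3], S'(t) = b_1 + 2c_1·(t - 2) + 3d_1·(t - 2)² with b_1 = Δ_1 - h_1(2M_1 + M_2)/6 = 118/15, c_1 = M_1/2 = -46/5, d_1 = (M_2 - M_1)/(6h_1) = 7/3. So S'(2) = 118/15.

7.8667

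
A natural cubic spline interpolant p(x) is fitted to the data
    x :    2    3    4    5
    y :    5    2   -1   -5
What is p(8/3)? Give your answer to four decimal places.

Put m_i = p'' at the i-th knot. Here h = (1, 1, 1) and Δ = (-3, -3, -4), so the interior equations h_(i-1)·m_(i-1) + 2(h_(i-1)+h_i)·m_i + h_i·m_(i+1) = 6(Δ_i − Δ_(i-1)) read
  1·m_0 + 4·m_1 + 1·m_2 = 6(Δ_1 - Δ_0) = 0
  1·m_1 + 4·m_2 + 1·m_3 = 6(Δ_2 - Δ_1) = -6
Natural end conditions: m_0 = m_3 = 0.
Forward elimination and back-substitution give m_0 = 0, m_1 = 2/5, m_2 = -8/5, m_3 = 0.
On [2, 3], p(x) = 5 - 46/15·(x - 2) + 0·(x - 2)² + 1/15·(x - 2)³.
With (x - 2) = 2/3: p(8/3) = 241/81.

2.9753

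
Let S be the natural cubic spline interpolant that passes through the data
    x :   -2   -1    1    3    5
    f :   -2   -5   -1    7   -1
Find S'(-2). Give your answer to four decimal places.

Let M_i = S''(x_i). Step sizes h_i = 1, 2, 2, 2; slopes of the chords Δ_i = (y_(i+1) - y_i)/h_i = -3, 2, 4, -4.
  1·M_0 + 6·M_1 + 2·M_2 = 6(Δ_1 - Δ_0) = 30
  2·M_1 + 8·M_2 + 2·M_3 = 6(Δ_2 - Δ_1) = 12
  2·M_2 + 8·M_3 + 2·M_4 = 6(Δ_3 - Δ_2) = -48
Natural end conditions: M_0 = M_4 = 0.
Solving: M_0 = 0, M_1 = 177/41, M_2 = 84/41, M_3 = -267/41, M_4 = 0.
On [-2, -1], S'(x) = b_0 + 2c_0·(x + 2) + 3d_0·(x + 2)² with b_0 = Δ_0 - h_0(2M_0 + M_1)/6 = -305/82, c_0 = M_0/2 = 0, d_0 = (M_1 - M_0)/(6h_0) = 59/82. So S'(-2) = -305/82.

-3.7195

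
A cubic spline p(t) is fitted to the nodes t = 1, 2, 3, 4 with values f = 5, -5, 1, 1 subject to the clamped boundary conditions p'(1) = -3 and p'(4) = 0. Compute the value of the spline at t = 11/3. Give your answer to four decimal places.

Put m_i = p'' at the i-th knot. Here h = (1, 1, 1) and Δ = (-10, 6, 0), so the interior equations h_(i-1)·m_(i-1) + 2(h_(i-1)+h_i)·m_i + h_i·m_(i+1) = 6(Δ_i − Δ_(i-1)) read
  1·m_0 + 4·m_1 + 1·m_2 = 6(Δ_1 - Δ_0) = 96
  1·m_1 + 4·m_2 + 1·m_3 = 6(Δ_2 - Δ_1) = -36
Clamped end conditions give two more equations: 2h_0·m_0 + h_0·m_1 = 6(Δ_0 - p'(1)) = -42 and h_2·m_2 + 2h_2·m_3 = 6(p'(4) - Δ_2) = 0.
Solving the tridiagonal system: m_0 = -204/5, m_1 = 198/5, m_2 = -108/5, m_3 = 54/5.
On [3, 4], p(t) = 1 + 27/5·(t - 3) - 54/5·(t - 3)² + 27/5·(t - 3)³.
With (t - 3) = 2/3: p(11/3) = 7/5.

1.4000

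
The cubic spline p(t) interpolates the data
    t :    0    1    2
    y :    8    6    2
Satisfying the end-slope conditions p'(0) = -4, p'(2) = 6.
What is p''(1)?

With M_i denoting the second derivative at x_i, h_i = 1, 1, and Δ_i = (y_(i+1) − y_i)/h_i = -2, -4:
  1·M_0 + 4·M_1 + 1·M_2 = 6(Δ_1 - Δ_0) = -12
Clamped end conditions give two more equations: 2h_0·M_0 + h_0·M_1 = 6(Δ_0 - p'(0)) = 12 and h_1·M_1 + 2h_1·M_2 = 6(p'(2) - Δ_1) = 60.
Hence M_0 = 14, M_1 = -16, M_2 = 38.

-16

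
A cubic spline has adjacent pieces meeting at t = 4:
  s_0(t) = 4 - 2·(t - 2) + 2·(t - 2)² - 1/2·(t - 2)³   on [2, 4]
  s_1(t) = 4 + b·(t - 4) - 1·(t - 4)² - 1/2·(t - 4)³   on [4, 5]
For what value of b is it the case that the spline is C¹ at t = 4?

0

s_0'(t) = -2 + 4·(t - 2) - 3/2·(t - 2)², so s_0'(4) = 0. On the right, s_1'(4) = b, so b = 0.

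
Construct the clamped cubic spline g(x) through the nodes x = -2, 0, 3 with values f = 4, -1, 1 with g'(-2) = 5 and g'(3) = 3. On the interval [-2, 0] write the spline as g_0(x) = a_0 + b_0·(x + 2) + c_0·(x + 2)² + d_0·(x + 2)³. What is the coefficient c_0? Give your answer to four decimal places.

-6.7750

Write M_i for g''(x_i). With h_i = 2, 3 and divided differences Δ_i = -5/2, 2/3, the continuity of g' gives the tridiagonal system
  2·M_0 + 10·M_1 + 3·M_2 = 6(Δ_1 - Δ_0) = 19
Clamped end conditions give two more equations: 2h_0·M_0 + h_0·M_1 = 6(Δ_0 - g'(-2)) = -45 and h_1·M_1 + 2h_1·M_2 = 6(g'(3) - Δ_1) = 14.
Solving: M_0 = -271/20, M_1 = 23/5, M_2 = 1/30.
On [-2, 0], with g_0(x) = a_0 + b_0·(x + 2) + c_0·(x + 2)² + d_0·(x + 2)³: c_0 = M_0/2 = -271/40, d_0 = (M_1 - M_0)/(6h_0) = 121/80, b_0 = Δ_0 - h_0(2M_0 + M_1)/6 = 5.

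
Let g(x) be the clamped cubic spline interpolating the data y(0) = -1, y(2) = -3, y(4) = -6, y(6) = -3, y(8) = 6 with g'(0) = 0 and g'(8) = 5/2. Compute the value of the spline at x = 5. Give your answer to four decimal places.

Put M_i = g'' at the i-th knot. Here h = (2, 2, 2, 2) and Δ = (-1, -3/2, 3/2, 9/2), so the interior equations h_(i-1)·M_(i-1) + 2(h_(i-1)+h_i)·M_i + h_i·M_(i+1) = 6(Δ_i − Δ_(i-1)) read
  2·M_0 + 8·M_1 + 2·M_2 = 6(Δ_1 - Δ_0) = -3
  2·M_1 + 8·M_2 + 2·M_3 = 6(Δ_2 - Δ_1) = 18
  2·M_2 + 8·M_3 + 2·M_4 = 6(Δ_3 - Δ_2) = 18
Clamped end conditions give two more equations: 2h_0·M_0 + h_0·M_1 = 6(Δ_0 - g'(0)) = -6 and h_3·M_3 + 2h_3·M_4 = 6(g'(8) - Δ_3) = -12.
Forward elimination and back-substitution give M_0 = -71/56, M_1 = -13/28, M_2 = 13/8, M_3 = 83/28, M_4 = -251/56.
On [4, 6], g(x) = -6 - 4/7·(x - 4) + 13/16·(x - 4)² + 25/224·(x - 4)³.
With (x - 4) = 1: g(5) = -1265/224.

-5.6473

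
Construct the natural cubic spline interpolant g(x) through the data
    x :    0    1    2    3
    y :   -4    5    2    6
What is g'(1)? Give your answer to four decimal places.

1.6667

Put M_i = g'' at the i-th knot. Here h = (1, 1, 1) and Δ = (9, -3, 4), so the interior equations h_(i-1)·M_(i-1) + 2(h_(i-1)+h_i)·M_i + h_i·M_(i+1) = 6(Δ_i − Δ_(i-1)) read
  1·M_0 + 4·M_1 + 1·M_2 = 6(Δ_1 - Δ_0) = -72
  1·M_1 + 4·M_2 + 1·M_3 = 6(Δ_2 - Δ_1) = 42
Natural end conditions: M_0 = M_3 = 0.
Hence M_0 = 0, M_1 = -22, M_2 = 16, M_3 = 0.
On [1, 2], g'(x) = b_1 + 2c_1·(x - 1) + 3d_1·(x - 1)² with b_1 = Δ_1 - h_1(2M_1 + M_2)/6 = 5/3, c_1 = M_1/2 = -11, d_1 = (M_2 - M_1)/(6h_1) = 19/3. So g'(1) = 5/3.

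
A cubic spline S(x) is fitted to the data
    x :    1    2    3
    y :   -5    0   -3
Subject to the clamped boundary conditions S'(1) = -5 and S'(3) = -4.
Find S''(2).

-25

With M_i denoting the second derivative at x_i, h_i = 1, 1, and Δ_i = (y_(i+1) − y_i)/h_i = 5, -3:
  1·M_0 + 4·M_1 + 1·M_2 = 6(Δ_1 - Δ_0) = -48
Clamped end conditions give two more equations: 2h_0·M_0 + h_0·M_1 = 6(Δ_0 - S'(1)) = 60 and h_1·M_1 + 2h_1·M_2 = 6(S'(3) - Δ_1) = -6.
Solving the tridiagonal system: M_0 = 85/2, M_1 = -25, M_2 = 19/2.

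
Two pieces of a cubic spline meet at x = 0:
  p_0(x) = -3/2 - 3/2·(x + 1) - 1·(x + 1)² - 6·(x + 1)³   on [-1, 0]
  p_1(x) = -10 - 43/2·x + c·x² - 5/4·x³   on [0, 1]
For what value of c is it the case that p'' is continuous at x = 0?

p_0''(x) = -2 - 36·(x + 1), so p_0''(0) = -38. On the right, p_1''(0) = 2c, so c = -19.

-19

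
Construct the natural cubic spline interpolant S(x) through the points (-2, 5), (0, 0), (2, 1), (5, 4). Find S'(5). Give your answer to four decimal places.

0.9211

Write M_i for S''(x_i). With h_i = 2, 2, 3 and divided differences Δ_i = -5/2, 1/2, 1, the continuity of S' gives the tridiagonal system
  2·M_0 + 8·M_1 + 2·M_2 = 6(Δ_1 - Δ_0) = 18
  2·M_1 + 10·M_2 + 3·M_3 = 6(Δ_2 - Δ_1) = 3
Natural end conditions: M_0 = M_3 = 0.
Solving: M_0 = 0, M_1 = 87/38, M_2 = -3/19, M_3 = 0.
On [2, 5], S'(x) = b_2 + 2c_2·(x - 2) + 3d_2·(x - 2)² with b_2 = Δ_2 - h_2(2M_2 + M_3)/6 = 22/19, c_2 = M_2/2 = -3/38, d_2 = (M_3 - M_2)/(6h_2) = 1/114. So S'(5) = 35/38.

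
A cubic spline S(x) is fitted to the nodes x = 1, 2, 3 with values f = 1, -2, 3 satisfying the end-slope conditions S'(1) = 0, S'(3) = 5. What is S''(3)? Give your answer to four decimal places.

Write m_i for S''(x_i). With h_i = 1, 1 and divided differences Δ_i = -3, 5, the continuity of S' gives the tridiagonal system
  1·m_0 + 4·m_1 + 1·m_2 = 6(Δ_1 - Δ_0) = 48
Clamped end conditions give two more equations: 2h_0·m_0 + h_0·m_1 = 6(Δ_0 - S'(1)) = -18 and h_1·m_1 + 2h_1·m_2 = 6(S'(3) - Δ_1) = 0.
Solving: m_0 = -37/2, m_1 = 19, m_2 = -19/2.

-9.5000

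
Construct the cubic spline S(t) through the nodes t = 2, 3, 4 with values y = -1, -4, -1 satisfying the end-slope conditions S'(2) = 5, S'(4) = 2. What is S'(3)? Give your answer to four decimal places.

-1.7500

With m_i denoting the second derivative at x_i, h_i = 1, 1, and Δ_i = (y_(i+1) − y_i)/h_i = -3, 3:
  1·m_0 + 4·m_1 + 1·m_2 = 6(Δ_1 - Δ_0) = 36
Clamped end conditions give two more equations: 2h_0·m_0 + h_0·m_1 = 6(Δ_0 - S'(2)) = -48 and h_1·m_1 + 2h_1·m_2 = 6(S'(4) - Δ_1) = -6.
Solving the tridiagonal system: m_0 = -69/2, m_1 = 21, m_2 = -27/2.
On [3, 4], S'(t) = b_1 + 2c_1·(t - 3) + 3d_1·(t - 3)² with b_1 = Δ_1 - h_1(2m_1 + m_2)/6 = -7/4, c_1 = m_1/2 = 21/2, d_1 = (m_2 - m_1)/(6h_1) = -23/4. So S'(3) = -7/4.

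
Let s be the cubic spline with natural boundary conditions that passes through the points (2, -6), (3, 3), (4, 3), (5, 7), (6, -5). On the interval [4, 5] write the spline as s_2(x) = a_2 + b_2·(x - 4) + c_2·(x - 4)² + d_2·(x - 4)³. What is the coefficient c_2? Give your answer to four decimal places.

Let M_i = s''(x_i). Step sizes h_i = 1, 1, 1, 1; slopes of the chords Δ_i = (y_(i+1) - y_i)/h_i = 9, 0, 4, -12.
  1·M_0 + 4·M_1 + 1·M_2 = 6(Δ_1 - Δ_0) = -54
  1·M_1 + 4·M_2 + 1·M_3 = 6(Δ_2 - Δ_1) = 24
  1·M_2 + 4·M_3 + 1·M_4 = 6(Δ_3 - Δ_2) = -96
Natural end conditions: M_0 = M_4 = 0.
Hence M_0 = 0, M_1 = -501/28, M_2 = 123/7, M_3 = -795/28, M_4 = 0.
On [4, 5], with s_2(x) = a_2 + b_2·(x - 4) + c_2·(x - 4)² + d_2·(x - 4)³: c_2 = M_2/2 = 123/14, d_2 = (M_3 - M_2)/(6h_2) = -429/56, b_2 = Δ_2 - h_2(2M_2 + M_3)/6 = 23/8.

8.7857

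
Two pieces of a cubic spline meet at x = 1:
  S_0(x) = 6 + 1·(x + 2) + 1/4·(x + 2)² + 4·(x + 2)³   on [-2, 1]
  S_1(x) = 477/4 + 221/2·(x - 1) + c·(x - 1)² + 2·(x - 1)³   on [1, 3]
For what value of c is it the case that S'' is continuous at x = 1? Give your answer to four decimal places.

S_0''(x) = 1/2 + 24·(x + 2), so S_0''(1) = 145/2. On the right, S_1''(1) = 2c, so c = 145/4.

36.2500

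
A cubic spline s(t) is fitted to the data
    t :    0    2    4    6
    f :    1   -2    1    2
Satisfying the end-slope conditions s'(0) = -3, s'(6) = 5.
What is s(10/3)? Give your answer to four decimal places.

0.3111

Let M_i = s''(x_i). Step sizes h_i = 2, 2, 2; slopes of the chords Δ_i = (y_(i+1) - y_i)/h_i = -3/2, 3/2, 1/2.
  2·M_0 + 8·M_1 + 2·M_2 = 6(Δ_1 - Δ_0) = 18
  2·M_1 + 8·M_2 + 2·M_3 = 6(Δ_2 - Δ_1) = -6
Clamped end conditions give two more equations: 2h_0·M_0 + h_0·M_1 = 6(Δ_0 - s'(0)) = 9 and h_2·M_2 + 2h_2·M_3 = 6(s'(6) - Δ_2) = 27.
Hence M_0 = 23/30, M_1 = 89/30, M_2 = -109/30, M_3 = 257/30.
On [2, 4], s(t) = -2 + 11/15·(t - 2) + 89/60·(t - 2)² - 11/20·(t - 2)³.
With (t - 2) = 4/3: s(10/3) = 14/45.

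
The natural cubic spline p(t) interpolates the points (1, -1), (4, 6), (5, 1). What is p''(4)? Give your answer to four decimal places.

-5.5000

Put m_i = p'' at the i-th knot. Here h = (3, 1) and Δ = (7/3, -5), so the interior equations h_(i-1)·m_(i-1) + 2(h_(i-1)+h_i)·m_i + h_i·m_(i+1) = 6(Δ_i − Δ_(i-1)) read
  3·m_0 + 8·m_1 + 1·m_2 = 6(Δ_1 - Δ_0) = -44
Natural end conditions: m_0 = m_2 = 0.
Hence m_0 = 0, m_1 = -11/2, m_2 = 0.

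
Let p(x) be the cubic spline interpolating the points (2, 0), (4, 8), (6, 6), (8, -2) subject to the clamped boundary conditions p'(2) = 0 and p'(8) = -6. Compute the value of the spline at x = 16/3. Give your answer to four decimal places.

7.8519

Put M_i = p'' at the i-th knot. Here h = (2, 2, 2) and Δ = (4, -1, -4), so the interior equations h_(i-1)·M_(i-1) + 2(h_(i-1)+h_i)·M_i + h_i·M_(i+1) = 6(Δ_i − Δ_(i-1)) read
  2·M_0 + 8·M_1 + 2·M_2 = 6(Δ_1 - Δ_0) = -30
  2·M_1 + 8·M_2 + 2·M_3 = 6(Δ_2 - Δ_1) = -18
Clamped end conditions give two more equations: 2h_0·M_0 + h_0·M_1 = 6(Δ_0 - p'(2)) = 24 and h_2·M_2 + 2h_2·M_3 = 6(p'(8) - Δ_2) = -12.
Hence M_0 = 9, M_1 = -6, M_2 = 0, M_3 = -3.
On [4, 6], p(x) = 8 + 3·(x - 4) - 3·(x - 4)² + 1/2·(x - 4)³.
With (x - 4) = 4/3: p(16/3) = 212/27.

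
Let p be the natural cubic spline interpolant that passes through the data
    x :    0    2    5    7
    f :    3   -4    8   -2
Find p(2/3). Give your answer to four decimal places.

With M_i denoting the second derivative at x_i, h_i = 2, 3, 2, and Δ_i = (y_(i+1) − y_i)/h_i = -7/2, 4, -5:
  2·M_0 + 10·M_1 + 3·M_2 = 6(Δ_1 - Δ_0) = 45
  3·M_1 + 10·M_2 + 2·M_3 = 6(Δ_2 - Δ_1) = -54
Natural end conditions: M_0 = M_3 = 0.
Forward elimination and back-substitution give M_0 = 0, M_1 = 612/91, M_2 = -675/91, M_3 = 0.
On [0, 2], p(x) = 3 - 1045/182·x + 0·x² + 51/91·x³.
With x = 2/3: p(2/3) = -542/819.

-0.6618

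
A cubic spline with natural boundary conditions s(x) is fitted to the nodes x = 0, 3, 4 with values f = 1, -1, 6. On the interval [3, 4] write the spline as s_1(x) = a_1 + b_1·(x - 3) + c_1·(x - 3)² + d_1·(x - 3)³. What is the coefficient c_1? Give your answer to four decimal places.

2.8750

With M_i denoting the second derivative at x_i, h_i = 3, 1, and Δ_i = (y_(i+1) − y_i)/h_i = -2/3, 7:
  3·M_0 + 8·M_1 + 1·M_2 = 6(Δ_1 - Δ_0) = 46
Natural end conditions: M_0 = M_2 = 0.
Solving: M_0 = 0, M_1 = 23/4, M_2 = 0.
On [3, 4], with s_1(x) = a_1 + b_1·(x - 3) + c_1·(x - 3)² + d_1·(x - 3)³: c_1 = M_1/2 = 23/8, d_1 = (M_2 - M_1)/(6h_1) = -23/24, b_1 = Δ_1 - h_1(2M_1 + M_2)/6 = 61/12.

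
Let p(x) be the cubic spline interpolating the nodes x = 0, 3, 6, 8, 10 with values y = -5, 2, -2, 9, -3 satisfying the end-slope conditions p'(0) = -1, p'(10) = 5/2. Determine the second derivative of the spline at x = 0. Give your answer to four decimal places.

6.1429

Write m_i for p''(x_i). With h_i = 3, 3, 2, 2 and divided differences Δ_i = 7/3, -4/3, 11/2, -6, the continuity of p' gives the tridiagonal system
  3·m_0 + 12·m_1 + 3·m_2 = 6(Δ_1 - Δ_0) = -22
  3·m_1 + 10·m_2 + 2·m_3 = 6(Δ_2 - Δ_1) = 41
  2·m_2 + 8·m_3 + 2·m_4 = 6(Δ_3 - Δ_2) = -69
Clamped end conditions give two more equations: 2h_0·m_0 + h_0·m_1 = 6(Δ_0 - p'(0)) = 20 and h_3·m_3 + 2h_3·m_4 = 6(p'(10) - Δ_3) = 51.
Solving: m_0 = 43/7, m_1 = -118/21, m_2 = 9, m_3 = -225/14, m_4 = 291/14.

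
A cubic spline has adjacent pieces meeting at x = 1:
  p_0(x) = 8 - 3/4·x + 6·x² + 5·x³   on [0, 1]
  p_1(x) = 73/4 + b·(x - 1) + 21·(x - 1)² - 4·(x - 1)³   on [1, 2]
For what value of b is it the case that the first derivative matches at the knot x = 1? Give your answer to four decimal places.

p_0'(x) = -3/4 + 12·x + 15·x², so p_0'(1) = 105/4. On the right, p_1'(1) = b, so b = 105/4.

26.2500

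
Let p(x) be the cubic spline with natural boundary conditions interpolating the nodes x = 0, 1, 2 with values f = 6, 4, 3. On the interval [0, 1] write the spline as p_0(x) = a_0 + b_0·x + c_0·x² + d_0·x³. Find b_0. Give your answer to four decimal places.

-2.2500

With M_i denoting the second derivative at x_i, h_i = 1, 1, and Δ_i = (y_(i+1) − y_i)/h_i = -2, -1:
  1·M_0 + 4·M_1 + 1·M_2 = 6(Δ_1 - Δ_0) = 6
Natural end conditions: M_0 = M_2 = 0.
Solving the tridiagonal system: M_0 = 0, M_1 = 3/2, M_2 = 0.
On [0, 1], with p_0(x) = a_0 + b_0·x + c_0·x² + d_0·x³: c_0 = M_0/2 = 0, d_0 = (M_1 - M_0)/(6h_0) = 1/4, b_0 = Δ_0 - h_0(2M_0 + M_1)/6 = -9/4.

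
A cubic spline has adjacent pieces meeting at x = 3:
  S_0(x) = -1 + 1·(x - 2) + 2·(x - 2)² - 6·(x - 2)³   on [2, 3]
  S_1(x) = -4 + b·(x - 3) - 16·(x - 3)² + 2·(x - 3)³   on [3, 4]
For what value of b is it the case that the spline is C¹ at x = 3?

-13

S_0'(x) = 1 + 4·(x - 2) - 18·(x - 2)², so S_0'(3) = -13. On the right, S_1'(3) = b, so b = -13.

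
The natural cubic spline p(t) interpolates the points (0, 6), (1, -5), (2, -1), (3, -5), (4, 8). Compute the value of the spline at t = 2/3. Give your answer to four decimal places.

Let M_i = p''(x_i). Step sizes h_i = 1, 1, 1, 1; slopes of the chords Δ_i = (y_(i+1) - y_i)/h_i = -11, 4, -4, 13.
  1·M_0 + 4·M_1 + 1·M_2 = 6(Δ_1 - Δ_0) = 90
  1·M_1 + 4·M_2 + 1·M_3 = 6(Δ_2 - Δ_1) = -48
  1·M_2 + 4·M_3 + 1·M_4 = 6(Δ_3 - Δ_2) = 102
Natural end conditions: M_0 = M_4 = 0.
Hence M_0 = 0, M_1 = 411/14, M_2 = -192/7, M_3 = 453/14, M_4 = 0.
On [0, 1], p(t) = 6 - 445/28·t + 0·t² + 137/28·t³.
With t = 2/3: p(2/3) = -1189/378.

-3.1455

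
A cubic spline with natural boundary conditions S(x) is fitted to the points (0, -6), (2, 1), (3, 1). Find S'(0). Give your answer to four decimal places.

Let σ_i = S''(x_i). Step sizes h_i = 2, 1; slopes of the chords Δ_i = (y_(i+1) - y_i)/h_i = 7/2, 0.
  2·σ_0 + 6·σ_1 + 1·σ_2 = 6(Δ_1 - Δ_0) = -21
Natural end conditions: σ_0 = σ_2 = 0.
Hence σ_0 = 0, σ_1 = -7/2, σ_2 = 0.
On [0, 2], S'(x) = b_0 + 2c_0·x + 3d_0·x² with b_0 = Δ_0 - h_0(2σ_0 + σ_1)/6 = 14/3, c_0 = σ_0/2 = 0, d_0 = (σ_1 - σ_0)/(6h_0) = -7/24. So S'(0) = 14/3.

4.6667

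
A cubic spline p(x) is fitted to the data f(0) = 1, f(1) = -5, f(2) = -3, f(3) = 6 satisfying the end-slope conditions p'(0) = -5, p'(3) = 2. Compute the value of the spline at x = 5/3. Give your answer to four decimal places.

-5.1037

Write M_i for p''(x_i). With h_i = 1, 1, 1 and divided differences Δ_i = -6, 2, 9, the continuity of p' gives the tridiagonal system
  1·M_0 + 4·M_1 + 1·M_2 = 6(Δ_1 - Δ_0) = 48
  1·M_1 + 4·M_2 + 1·M_3 = 6(Δ_2 - Δ_1) = 42
Clamped end conditions give two more equations: 2h_0·M_0 + h_0·M_1 = 6(Δ_0 - p'(0)) = -6 and h_2·M_2 + 2h_2·M_3 = 6(p'(3) - Δ_2) = -42.
Solving: M_0 = -122/15, M_1 = 154/15, M_2 = 226/15, M_3 = -428/15.
On [1, 2], p(x) = -5 - 59/15·(x - 1) + 77/15·(x - 1)² + 4/5·(x - 1)³.
With (x - 1) = 2/3: p(5/3) = -689/135.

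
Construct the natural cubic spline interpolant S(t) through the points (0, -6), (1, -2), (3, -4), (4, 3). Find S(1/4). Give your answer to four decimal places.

Write M_i for S''(x_i). With h_i = 1, 2, 1 and divided differences Δ_i = 4, -1, 7, the continuity of S' gives the tridiagonal system
  1·M_0 + 6·M_1 + 2·M_2 = 6(Δ_1 - Δ_0) = -30
  2·M_1 + 6·M_2 + 1·M_3 = 6(Δ_2 - Δ_1) = 48
Natural end conditions: M_0 = M_3 = 0.
Hence M_0 = 0, M_1 = -69/8, M_2 = 87/8, M_3 = 0.
On [0, 1], S(t) = -6 + 87/16·t + 0·t² - 23/16·t³.
With t = 1/4: S(1/4) = -4775/1024.

-4.6631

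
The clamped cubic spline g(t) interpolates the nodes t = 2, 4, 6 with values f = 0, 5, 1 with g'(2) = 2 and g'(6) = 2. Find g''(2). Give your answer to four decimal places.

Put M_i = g'' at the i-th knot. Here h = (2, 2) and Δ = (5/2, -2), so the interior equations h_(i-1)·M_(i-1) + 2(h_(i-1)+h_i)·M_i + h_i·M_(i+1) = 6(Δ_i − Δ_(i-1)) read
  2·M_0 + 8·M_1 + 2·M_2 = 6(Δ_1 - Δ_0) = -27
Clamped end conditions give two more equations: 2h_0·M_0 + h_0·M_1 = 6(Δ_0 - g'(2)) = 3 and h_1·M_1 + 2h_1·M_2 = 6(g'(6) - Δ_1) = 24.
Forward elimination and back-substitution give M_0 = 33/8, M_1 = -27/4, M_2 = 75/8.

4.1250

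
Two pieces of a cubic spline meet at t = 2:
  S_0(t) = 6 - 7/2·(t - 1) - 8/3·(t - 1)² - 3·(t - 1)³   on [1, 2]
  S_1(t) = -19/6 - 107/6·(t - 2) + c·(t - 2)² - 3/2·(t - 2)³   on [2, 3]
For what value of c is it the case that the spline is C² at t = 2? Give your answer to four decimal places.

-11.6667

S_0''(t) = -16/3 - 18·(t - 1), so S_0''(2) = -70/3. On the right, S_1''(2) = 2c, so c = -35/3.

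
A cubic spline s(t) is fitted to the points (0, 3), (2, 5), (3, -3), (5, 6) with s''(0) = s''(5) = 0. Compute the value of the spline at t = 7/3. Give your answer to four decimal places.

Put σ_i = s'' at the i-th knot. Here h = (2, 1, 2) and Δ = (1, -8, 9/2), so the interior equations h_(i-1)·σ_(i-1) + 2(h_(i-1)+h_i)·σ_i + h_i·σ_(i+1) = 6(Δ_i − Δ_(i-1)) read
  2·σ_0 + 6·σ_1 + 1·σ_2 = 6(Δ_1 - Δ_0) = -54
  1·σ_1 + 6·σ_2 + 2·σ_3 = 6(Δ_2 - Δ_1) = 75
Natural end conditions: σ_0 = σ_3 = 0.
Forward elimination and back-substitution give σ_0 = 0, σ_1 = -57/5, σ_2 = 72/5, σ_3 = 0.
On [2, 3], s(t) = 5 - 33/5·(t - 2) - 57/10·(t - 2)² + 43/10·(t - 2)³.
With (t - 2) = 1/3: s(7/3) = 314/135.

2.3259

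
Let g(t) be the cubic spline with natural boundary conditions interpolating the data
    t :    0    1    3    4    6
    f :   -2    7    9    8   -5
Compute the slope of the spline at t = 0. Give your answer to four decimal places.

10.4355

Put M_i = g'' at the i-th knot. Here h = (1, 2, 1, 2) and Δ = (9, 1, -1, -13/2), so the interior equations h_(i-1)·M_(i-1) + 2(h_(i-1)+h_i)·M_i + h_i·M_(i+1) = 6(Δ_i − Δ_(i-1)) read
  1·M_0 + 6·M_1 + 2·M_2 = 6(Δ_1 - Δ_0) = -48
  2·M_1 + 6·M_2 + 1·M_3 = 6(Δ_2 - Δ_1) = -12
  1·M_2 + 6·M_3 + 2·M_4 = 6(Δ_3 - Δ_2) = -33
Natural end conditions: M_0 = M_4 = 0.
Forward elimination and back-substitution give M_0 = 0, M_1 = -267/31, M_2 = 57/31, M_3 = -180/31, M_4 = 0.
On [0, 1], g'(t) = b_0 + 2c_0·t + 3d_0·t² with b_0 = Δ_0 - h_0(2M_0 + M_1)/6 = 647/62, c_0 = M_0/2 = 0, d_0 = (M_1 - M_0)/(6h_0) = -89/62. So g'(0) = 647/62.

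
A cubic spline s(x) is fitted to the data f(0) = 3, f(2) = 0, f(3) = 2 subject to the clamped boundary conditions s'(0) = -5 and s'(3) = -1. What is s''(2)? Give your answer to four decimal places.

Let σ_i = s''(x_i). Step sizes h_i = 2, 1; slopes of the chords Δ_i = (y_(i+1) - y_i)/h_i = -3/2, 2.
  2·σ_0 + 6·σ_1 + 1·σ_2 = 6(Δ_1 - Δ_0) = 21
Clamped end conditions give two more equations: 2h_0·σ_0 + h_0·σ_1 = 6(Δ_0 - s'(0)) = 21 and h_1·σ_1 + 2h_1·σ_2 = 6(s'(3) - Δ_1) = -18.
Solving: σ_0 = 37/12, σ_1 = 13/3, σ_2 = -67/6.

4.3333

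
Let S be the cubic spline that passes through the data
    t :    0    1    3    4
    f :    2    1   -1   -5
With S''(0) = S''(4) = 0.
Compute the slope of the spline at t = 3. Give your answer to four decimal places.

-2.8750

Let M_i = S''(x_i). Step sizes h_i = 1, 2, 1; slopes of the chords Δ_i = (y_(i+1) - y_i)/h_i = -1, -1, -4.
  1·M_0 + 6·M_1 + 2·M_2 = 6(Δ_1 - Δ_0) = 0
  2·M_1 + 6·M_2 + 1·M_3 = 6(Δ_2 - Δ_1) = -18
Natural end conditions: M_0 = M_3 = 0.
Solving: M_0 = 0, M_1 = 9/8, M_2 = -27/8, M_3 = 0.
On [3, 4], S'(t) = b_2 + 2c_2·(t - 3) + 3d_2·(t - 3)² with b_2 = Δ_2 - h_2(2M_2 + M_3)/6 = -23/8, c_2 = M_2/2 = -27/16, d_2 = (M_3 - M_2)/(6h_2) = 9/16. So S'(3) = -23/8.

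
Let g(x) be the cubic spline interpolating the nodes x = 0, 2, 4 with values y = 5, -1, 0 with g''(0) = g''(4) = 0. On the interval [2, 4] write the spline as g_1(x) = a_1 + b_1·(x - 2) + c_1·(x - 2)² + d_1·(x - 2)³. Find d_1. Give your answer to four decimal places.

-0.2188

Write M_i for g''(x_i). With h_i = 2, 2 and divided differences Δ_i = -3, 1/2, the continuity of g' gives the tridiagonal system
  2·M_0 + 8·M_1 + 2·M_2 = 6(Δ_1 - Δ_0) = 21
Natural end conditions: M_0 = M_2 = 0.
Solving: M_0 = 0, M_1 = 21/8, M_2 = 0.
On [2, 4], with g_1(x) = a_1 + b_1·(x - 2) + c_1·(x - 2)² + d_1·(x - 2)³: c_1 = M_1/2 = 21/16, d_1 = (M_2 - M_1)/(6h_1) = -7/32, b_1 = Δ_1 - h_1(2M_1 + M_2)/6 = -5/4.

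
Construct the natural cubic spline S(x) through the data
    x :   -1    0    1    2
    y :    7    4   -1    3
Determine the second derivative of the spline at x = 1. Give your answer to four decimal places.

Write M_i for S''(x_i). With h_i = 1, 1, 1 and divided differences Δ_i = -3, -5, 4, the continuity of S' gives the tridiagonal system
  1·M_0 + 4·M_1 + 1·M_2 = 6(Δ_1 - Δ_0) = -12
  1·M_1 + 4·M_2 + 1·M_3 = 6(Δ_2 - Δ_1) = 54
Natural end conditions: M_0 = M_3 = 0.
Solving the tridiagonal system: M_0 = 0, M_1 = -34/5, M_2 = 76/5, M_3 = 0.

15.2000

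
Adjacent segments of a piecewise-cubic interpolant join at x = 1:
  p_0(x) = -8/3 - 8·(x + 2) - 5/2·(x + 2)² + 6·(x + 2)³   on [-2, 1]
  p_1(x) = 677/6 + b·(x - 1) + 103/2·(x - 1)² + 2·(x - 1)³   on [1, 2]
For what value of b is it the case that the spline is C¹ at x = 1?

139

p_0'(x) = -8 - 5·(x + 2) + 18·(x + 2)², so p_0'(1) = 139. On the right, p_1'(1) = b, so b = 139.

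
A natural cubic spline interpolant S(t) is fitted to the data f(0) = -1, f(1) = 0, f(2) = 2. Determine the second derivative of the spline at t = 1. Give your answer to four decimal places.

With M_i denoting the second derivative at x_i, h_i = 1, 1, and Δ_i = (y_(i+1) − y_i)/h_i = 1, 2:
  1·M_0 + 4·M_1 + 1·M_2 = 6(Δ_1 - Δ_0) = 6
Natural end conditions: M_0 = M_2 = 0.
Solving the tridiagonal system: M_0 = 0, M_1 = 3/2, M_2 = 0.

1.5000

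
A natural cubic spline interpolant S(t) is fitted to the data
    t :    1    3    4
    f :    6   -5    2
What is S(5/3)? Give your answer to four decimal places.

With σ_i denoting the second derivative at x_i, h_i = 2, 1, and Δ_i = (y_(i+1) − y_i)/h_i = -11/2, 7:
  2·σ_0 + 6·σ_1 + 1·σ_2 = 6(Δ_1 - Δ_0) = 75
Natural end conditions: σ_0 = σ_2 = 0.
Solving: σ_0 = 0, σ_1 = 25/2, σ_2 = 0.
On [1, 3], S(t) = 6 - 29/3·(t - 1) + 0·(t - 1)² + 25/24·(t - 1)³.
With (t - 1) = 2/3: S(5/3) = -11/81.

-0.1358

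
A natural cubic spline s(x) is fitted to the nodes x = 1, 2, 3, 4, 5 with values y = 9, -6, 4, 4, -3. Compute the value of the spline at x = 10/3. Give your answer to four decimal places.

5.7460

Let M_i = s''(x_i). Step sizes h_i = 1, 1, 1, 1; slopes of the chords Δ_i = (y_(i+1) - y_i)/h_i = -15, 10, 0, -7.
  1·M_0 + 4·M_1 + 1·M_2 = 6(Δ_1 - Δ_0) = 150
  1·M_1 + 4·M_2 + 1·M_3 = 6(Δ_2 - Δ_1) = -60
  1·M_2 + 4·M_3 + 1·M_4 = 6(Δ_3 - Δ_2) = -42
Natural end conditions: M_0 = M_4 = 0.
Solving: M_0 = 0, M_1 = 306/7, M_2 = -174/7, M_3 = -30/7, M_4 = 0.
On [3, 4], s(x) = 4 + 9·(x - 3) - 87/7·(x - 3)² + 24/7·(x - 3)³.
With (x - 3) = 1/3: s(10/3) = 362/63.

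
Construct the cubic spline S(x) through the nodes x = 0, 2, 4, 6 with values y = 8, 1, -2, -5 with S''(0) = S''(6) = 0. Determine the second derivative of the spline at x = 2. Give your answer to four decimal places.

Put σ_i = S'' at the i-th knot. Here h = (2, 2, 2) and Δ = (-7/2, -3/2, -3/2), so the interior equations h_(i-1)·σ_(i-1) + 2(h_(i-1)+h_i)·σ_i + h_i·σ_(i+1) = 6(Δ_i − Δ_(i-1)) read
  2·σ_0 + 8·σ_1 + 2·σ_2 = 6(Δ_1 - Δ_0) = 12
  2·σ_1 + 8·σ_2 + 2·σ_3 = 6(Δ_2 - Δ_1) = 0
Natural end conditions: σ_0 = σ_3 = 0.
Forward elimination and back-substitution give σ_0 = 0, σ_1 = 8/5, σ_2 = -2/5, σ_3 = 0.

1.6000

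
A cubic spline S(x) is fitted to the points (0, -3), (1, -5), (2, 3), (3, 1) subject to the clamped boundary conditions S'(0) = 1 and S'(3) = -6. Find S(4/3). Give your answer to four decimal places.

Put m_i = S'' at the i-th knot. Here h = (1, 1, 1) and Δ = (-2, 8, -2), so the interior equations h_(i-1)·m_(i-1) + 2(h_(i-1)+h_i)·m_i + h_i·m_(i+1) = 6(Δ_i − Δ_(i-1)) read
  1·m_0 + 4·m_1 + 1·m_2 = 6(Δ_1 - Δ_0) = 60
  1·m_1 + 4·m_2 + 1·m_3 = 6(Δ_2 - Δ_1) = -60
Clamped end conditions give two more equations: 2h_0·m_0 + h_0·m_1 = 6(Δ_0 - S'(0)) = -18 and h_2·m_2 + 2h_2·m_3 = 6(S'(3) - Δ_2) = -24.
Solving: m_0 = -328/15, m_1 = 386/15, m_2 = -316/15, m_3 = -22/15.
On [1, 2], S(x) = -5 + 44/15·(x - 1) + 193/15·(x - 1)² - 39/5·(x - 1)³.
With (x - 1) = 1/3: S(4/3) = -389/135.

-2.8815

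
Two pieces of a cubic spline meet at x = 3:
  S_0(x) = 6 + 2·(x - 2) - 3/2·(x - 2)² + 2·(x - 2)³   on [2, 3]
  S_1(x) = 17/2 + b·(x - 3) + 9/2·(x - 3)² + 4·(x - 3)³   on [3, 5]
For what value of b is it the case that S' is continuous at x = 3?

5

S_0'(x) = 2 - 3·(x - 2) + 6·(x - 2)², so S_0'(3) = 5. On the right, S_1'(3) = b, so b = 5.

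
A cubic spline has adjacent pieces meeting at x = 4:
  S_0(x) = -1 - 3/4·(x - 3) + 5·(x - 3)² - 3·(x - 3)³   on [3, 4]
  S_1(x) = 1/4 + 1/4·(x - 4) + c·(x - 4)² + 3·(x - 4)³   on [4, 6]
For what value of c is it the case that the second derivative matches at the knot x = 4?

-4

S_0''(x) = 10 - 18·(x - 3), so S_0''(4) = -8. On the right, S_1''(4) = 2c, so c = -4.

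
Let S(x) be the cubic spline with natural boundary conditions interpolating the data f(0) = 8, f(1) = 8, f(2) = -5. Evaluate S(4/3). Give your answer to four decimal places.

Let M_i = S''(x_i). Step sizes h_i = 1, 1; slopes of the chords Δ_i = (y_(i+1) - y_i)/h_i = 0, -13.
  1·M_0 + 4·M_1 + 1·M_2 = 6(Δ_1 - Δ_0) = -78
Natural end conditions: M_0 = M_2 = 0.
Solving: M_0 = 0, M_1 = -39/2, M_2 = 0.
On [1, 2], S(x) = 8 - 13/2·(x - 1) - 39/4·(x - 1)² + 13/4·(x - 1)³.
With (x - 1) = 1/3: S(4/3) = 263/54.

4.8704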